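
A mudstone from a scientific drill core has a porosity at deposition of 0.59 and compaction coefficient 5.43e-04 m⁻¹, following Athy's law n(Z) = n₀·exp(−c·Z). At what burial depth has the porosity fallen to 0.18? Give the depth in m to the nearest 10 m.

Working in km (1 km = 1000 m; c in km⁻¹ = c in m⁻¹ × 1000):
Invert Athy's law: Z = ln(n₀/n) / c
Z = ln(0.59/0.18) / 0.543 = ln(3.278) / 0.543 = 1.1872 / 0.543 = 2.186 km

2190 m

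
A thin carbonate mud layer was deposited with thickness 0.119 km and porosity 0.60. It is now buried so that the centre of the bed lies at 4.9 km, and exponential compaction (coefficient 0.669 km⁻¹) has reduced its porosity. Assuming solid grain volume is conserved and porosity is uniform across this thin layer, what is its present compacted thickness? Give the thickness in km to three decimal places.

0.049 km

Porosity at 4.9 km: phi = 0.6·exp(−0.669×4.9) = 0.0226
Solid-volume conservation: h(1−phi) = h₀(1−phi₀) ⇒ h = h₀·(1−phi₀)/(1−phi)
h = 0.119 × (1 − 0.6)/(1 − 0.0226) = 0.119 × 0.4093 = 0.0487 km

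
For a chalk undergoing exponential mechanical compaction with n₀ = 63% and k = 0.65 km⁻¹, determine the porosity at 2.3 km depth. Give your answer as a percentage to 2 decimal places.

n = n₀·exp(−k·Z) = 0.63 × exp(−0.65 × 2.3) = 0.63 × exp(−1.495)
  = 0.63 × 0.2242 = 0.1413

14.13%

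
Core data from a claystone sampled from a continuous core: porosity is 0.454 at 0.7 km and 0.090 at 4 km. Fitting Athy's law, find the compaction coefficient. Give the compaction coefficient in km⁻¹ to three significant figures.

Athy: phi(d) = phi₀ e^(−cd) ⇒ phi₁/phi₂ = e^{c(d₂−d₁)} ⇒ c = ln(phi₁/phi₂)/(d₂−d₁)
c = ln(0.454/0.09) / (4 − 0.7) = ln(5.044) / 3.3 = 1.6183 / 3.3 = 0.4904 km⁻¹

0.490 km⁻¹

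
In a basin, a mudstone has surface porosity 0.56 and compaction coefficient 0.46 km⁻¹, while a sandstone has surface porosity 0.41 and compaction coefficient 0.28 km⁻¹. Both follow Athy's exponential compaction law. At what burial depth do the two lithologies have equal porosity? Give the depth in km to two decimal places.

Set φ₀ₐ e^(−kₐd) = φ₀ᵦ e^(−kᵦd) ⇒ ln(φ₀ₐ/φ₀ᵦ) = (kₐ − kᵦ)·d
d = ln(0.56/0.41) / (0.46 − 0.28) = 0.3118 / 0.18 = 1.732 km

1.73 km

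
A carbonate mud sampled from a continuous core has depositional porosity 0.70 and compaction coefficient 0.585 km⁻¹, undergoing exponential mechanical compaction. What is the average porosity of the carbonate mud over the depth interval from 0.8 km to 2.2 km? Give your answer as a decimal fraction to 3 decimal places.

0.299

⟨phi⟩ = (1/(Z₂−Z₁)) ∫ phi₀ e^(−kZ) dZ = phi₀·(e^(−k·Z₁) − e^(−k·Z₂)) / (k·(Z₂−Z₁))
e^(−0.585×0.8) = 0.6263; e^(−0.585×2.2) = 0.2761
⟨phi⟩ = 0.7 × (0.6263 − 0.2761) / (0.585 × 1.4) = 0.7 × 0.4275 = 0.2993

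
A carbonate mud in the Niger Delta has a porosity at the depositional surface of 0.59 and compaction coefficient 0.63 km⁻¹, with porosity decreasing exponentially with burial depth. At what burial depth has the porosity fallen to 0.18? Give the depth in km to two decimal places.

Invert Athy's law: z = ln(n₀/n) / k
z = ln(0.59/0.18) / 0.63 = ln(3.278) / 0.63 = 1.1872 / 0.63 = 1.884 km

1.88 km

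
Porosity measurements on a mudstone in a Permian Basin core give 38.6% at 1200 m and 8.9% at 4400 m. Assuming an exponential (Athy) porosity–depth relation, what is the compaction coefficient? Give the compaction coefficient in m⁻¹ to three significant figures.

0.000459 m⁻¹

Working in km (1 km = 1000 m; k in km⁻¹ = k in m⁻¹ × 1000):
Athy: φ(Z) = φ₀ e^(−kZ) ⇒ φ₁/φ₂ = e^{k(Z₂−Z₁)} ⇒ k = ln(φ₁/φ₂)/(Z₂−Z₁)
k = ln(0.386/0.089) / (4.4 − 1.2) = ln(4.337) / 3.2 = 1.4672 / 3.2 = 0.4585 km⁻¹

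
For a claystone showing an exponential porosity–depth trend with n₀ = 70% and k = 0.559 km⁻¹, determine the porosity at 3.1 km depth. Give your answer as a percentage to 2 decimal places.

n = n₀·exp(−k·d) = 0.7 × exp(−0.559 × 3.1) = 0.7 × exp(−1.733)
  = 0.7 × 0.1768 = 0.1237

12.37%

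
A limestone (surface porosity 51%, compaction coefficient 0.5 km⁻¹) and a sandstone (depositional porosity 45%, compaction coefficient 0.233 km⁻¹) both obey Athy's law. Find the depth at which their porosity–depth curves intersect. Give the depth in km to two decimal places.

Set n₀ₐ e^(−βₐd) = n₀ᵦ e^(−βᵦd) ⇒ ln(n₀ₐ/n₀ᵦ) = (βₐ − βᵦ)·d
d = ln(0.51/0.45) / (0.5 − 0.233) = 0.1252 / 0.267 = 0.469 km

0.47 km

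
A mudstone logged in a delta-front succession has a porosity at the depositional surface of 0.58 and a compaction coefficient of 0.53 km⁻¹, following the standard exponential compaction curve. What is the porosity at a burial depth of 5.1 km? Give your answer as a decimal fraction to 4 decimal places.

phi = phi₀·exp(−β·d) = 0.58 × exp(−0.53 × 5.1) = 0.58 × exp(−2.703)
  = 0.58 × 0.0670 = 0.0389

0.0389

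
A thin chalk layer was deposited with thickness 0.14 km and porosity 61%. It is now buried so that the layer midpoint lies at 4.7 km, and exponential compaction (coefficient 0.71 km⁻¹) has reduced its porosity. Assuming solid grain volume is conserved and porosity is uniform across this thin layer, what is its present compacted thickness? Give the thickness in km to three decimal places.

Porosity at 4.7 km: phi = 0.61·exp(−0.71×4.7) = 0.0217
Solid-volume conservation: h(1−phi) = h₀(1−phi₀) ⇒ h = h₀·(1−phi₀)/(1−phi)
h = 0.14 × (1 − 0.61)/(1 − 0.0217) = 0.14 × 0.3986 = 0.0558 km

0.056 km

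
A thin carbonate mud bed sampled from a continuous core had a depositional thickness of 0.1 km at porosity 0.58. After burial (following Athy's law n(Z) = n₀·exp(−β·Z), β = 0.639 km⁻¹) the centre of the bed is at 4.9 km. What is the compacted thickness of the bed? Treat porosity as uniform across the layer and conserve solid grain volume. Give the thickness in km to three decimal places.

0.043 km

Porosity at 4.9 km: n = 0.58·exp(−0.639×4.9) = 0.0253
Solid-volume conservation: h(1−n) = h₀(1−n₀) ⇒ h = h₀·(1−n₀)/(1−n)
h = 0.1 × (1 − 0.58)/(1 − 0.0253) = 0.1 × 0.4309 = 0.0431 km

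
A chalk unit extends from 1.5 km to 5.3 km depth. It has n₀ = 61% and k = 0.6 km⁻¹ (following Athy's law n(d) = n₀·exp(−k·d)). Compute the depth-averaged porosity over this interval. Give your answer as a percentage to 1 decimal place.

⟨n⟩ = (1/(d₂−d₁)) ∫ n₀ e^(−kd) dd = n₀·(e^(−k·d₁) − e^(−k·d₂)) / (k·(d₂−d₁))
e^(−0.6×1.5) = 0.4066; e^(−0.6×5.3) = 0.0416
⟨n⟩ = 0.61 × (0.4066 − 0.0416) / (0.6 × 3.8) = 0.61 × 0.1601 = 0.0976

9.8%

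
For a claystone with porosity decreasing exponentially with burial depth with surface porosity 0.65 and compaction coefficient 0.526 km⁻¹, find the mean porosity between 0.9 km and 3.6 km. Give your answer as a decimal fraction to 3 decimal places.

⟨φ⟩ = (1/(z₂−z₁)) ∫ φ₀ e^(−cz) dz = φ₀·(e^(−c·z₁) − e^(−c·z₂)) / (c·(z₂−z₁))
e^(−0.526×0.9) = 0.6229; e^(−0.526×3.6) = 0.1505
⟨φ⟩ = 0.65 × (0.6229 − 0.1505) / (0.526 × 2.7) = 0.65 × 0.3326 = 0.2162

0.216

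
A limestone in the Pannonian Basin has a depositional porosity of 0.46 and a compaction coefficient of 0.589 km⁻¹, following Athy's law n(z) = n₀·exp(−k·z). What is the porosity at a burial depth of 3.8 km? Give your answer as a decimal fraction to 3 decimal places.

n = n₀·exp(−k·z) = 0.46 × exp(−0.589 × 3.8) = 0.46 × exp(−2.238)
  = 0.46 × 0.1067 = 0.0491

0.049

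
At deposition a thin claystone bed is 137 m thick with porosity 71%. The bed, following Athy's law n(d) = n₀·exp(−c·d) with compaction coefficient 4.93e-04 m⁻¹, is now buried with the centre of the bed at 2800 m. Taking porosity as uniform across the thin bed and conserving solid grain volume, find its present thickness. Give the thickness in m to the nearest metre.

48 m

Working in km (1 km = 1000 m; c in km⁻¹ = c in m⁻¹ × 1000):
Porosity at 2.8 km: n = 0.71·exp(−0.493×2.8) = 0.1785
Solid-volume conservation: h(1−n) = h₀(1−n₀) ⇒ h = h₀·(1−n₀)/(1−n)
h = 0.137 × (1 − 0.71)/(1 − 0.1785) = 0.137 × 0.3530 = 0.0484 km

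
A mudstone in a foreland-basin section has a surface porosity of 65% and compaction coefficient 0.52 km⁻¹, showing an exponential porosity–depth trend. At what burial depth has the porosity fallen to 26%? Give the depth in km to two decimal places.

Invert Athy's law: d = ln(phi₀/phi) / k
d = ln(0.65/0.26) / 0.52 = ln(2.5) / 0.52 = 0.9163 / 0.52 = 1.762 km

1.76 km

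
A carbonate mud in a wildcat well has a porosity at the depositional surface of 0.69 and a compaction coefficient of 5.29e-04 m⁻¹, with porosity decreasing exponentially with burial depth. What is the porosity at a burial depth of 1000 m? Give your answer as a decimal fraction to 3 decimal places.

0.407

Working in km (1 km = 1000 m; c in km⁻¹ = c in m⁻¹ × 1000):
n = n₀·exp(−c·z) = 0.69 × exp(−0.529 × 1) = 0.69 × exp(−0.529)
  = 0.69 × 0.5892 = 0.4065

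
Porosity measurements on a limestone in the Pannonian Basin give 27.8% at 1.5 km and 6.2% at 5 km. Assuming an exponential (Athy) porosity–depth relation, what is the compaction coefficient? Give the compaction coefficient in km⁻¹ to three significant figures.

0.429 km⁻¹

Athy: φ(Z) = φ₀ e^(−βZ) ⇒ φ₁/φ₂ = e^{β(Z₂−Z₁)} ⇒ β = ln(φ₁/φ₂)/(Z₂−Z₁)
β = ln(0.278/0.062) / (5 − 1.5) = ln(4.484) / 3.5 = 1.5005 / 3.5 = 0.4287 km⁻¹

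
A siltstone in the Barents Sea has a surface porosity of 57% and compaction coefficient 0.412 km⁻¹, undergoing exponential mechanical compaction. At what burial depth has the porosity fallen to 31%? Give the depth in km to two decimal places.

Invert Athy's law: Z = ln(φ₀/φ) / β
Z = ln(0.57/0.31) / 0.412 = ln(1.839) / 0.412 = 0.6091 / 0.412 = 1.478 km

1.48 km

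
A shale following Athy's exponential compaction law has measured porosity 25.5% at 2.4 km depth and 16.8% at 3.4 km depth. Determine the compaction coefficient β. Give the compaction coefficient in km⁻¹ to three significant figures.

Athy: n(Z) = n₀ e^(−βZ) ⇒ n₁/n₂ = e^{β(Z₂−Z₁)} ⇒ β = ln(n₁/n₂)/(Z₂−Z₁)
β = ln(0.255/0.168) / (3.4 − 2.4) = ln(1.518) / 1 = 0.4173 / 1 = 0.4173 km⁻¹

0.417 km⁻¹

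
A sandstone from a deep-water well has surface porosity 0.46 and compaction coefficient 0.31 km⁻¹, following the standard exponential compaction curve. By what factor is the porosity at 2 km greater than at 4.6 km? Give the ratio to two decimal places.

2.24

φ(Z₁)/φ(Z₂) = e^(−k·Z₁)/e^(−k·Z₂) = e^{k(Z₂−Z₁)}
= exp(0.31 × 2.6) = exp(0.806) = 2.2389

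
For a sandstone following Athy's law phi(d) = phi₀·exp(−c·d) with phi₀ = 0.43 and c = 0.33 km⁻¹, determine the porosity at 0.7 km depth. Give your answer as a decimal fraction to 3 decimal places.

0.341

phi = phi₀·exp(−c·d) = 0.43 × exp(−0.33 × 0.7) = 0.43 × exp(−0.231)
  = 0.43 × 0.7937 = 0.3413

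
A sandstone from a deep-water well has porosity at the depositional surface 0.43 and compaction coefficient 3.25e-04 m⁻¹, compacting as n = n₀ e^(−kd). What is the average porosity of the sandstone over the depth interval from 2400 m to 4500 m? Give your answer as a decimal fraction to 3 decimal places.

Working in km (1 km = 1000 m; k in km⁻¹ = k in m⁻¹ × 1000):
⟨n⟩ = (1/(d₂−d₁)) ∫ n₀ e^(−kd) dd = n₀·(e^(−k·d₁) − e^(−k·d₂)) / (k·(d₂−d₁))
e^(−0.325×2.4) = 0.4584; e^(−0.325×4.5) = 0.2317
⟨n⟩ = 0.43 × (0.4584 − 0.2317) / (0.325 × 2.1) = 0.43 × 0.3322 = 0.1429

0.143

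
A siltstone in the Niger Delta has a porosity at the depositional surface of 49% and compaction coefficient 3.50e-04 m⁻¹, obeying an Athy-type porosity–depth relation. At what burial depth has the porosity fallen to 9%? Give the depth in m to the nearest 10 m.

Working in km (1 km = 1000 m; c in km⁻¹ = c in m⁻¹ × 1000):
Invert Athy's law: d = ln(n₀/n) / c
d = ln(0.49/0.09) / 0.35 = ln(5.444) / 0.35 = 1.6946 / 0.35 = 4.842 km

4840 m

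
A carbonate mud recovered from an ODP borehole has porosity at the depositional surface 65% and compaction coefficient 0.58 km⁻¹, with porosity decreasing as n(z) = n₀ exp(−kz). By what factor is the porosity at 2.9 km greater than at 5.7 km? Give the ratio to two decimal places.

n(z₁)/n(z₂) = e^(−k·z₁)/e^(−k·z₂) = e^{k(z₂−z₁)}
= exp(0.58 × 2.8) = exp(1.624) = 5.0733

5.07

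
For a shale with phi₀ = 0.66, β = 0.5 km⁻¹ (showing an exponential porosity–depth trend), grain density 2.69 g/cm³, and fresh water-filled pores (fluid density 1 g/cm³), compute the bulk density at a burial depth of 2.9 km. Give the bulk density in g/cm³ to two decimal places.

2.43 g/cm³

Porosity at depth: phi = 0.66·exp(−0.5×2.9) = 0.66×0.2346 = 0.1548
Bulk density: ρ_b = (1−phi)ρ_g + phi·ρ_f = 0.8452×2.69 + 0.1548×1
       = 2.274 + 0.155 = 2.428 g/cm³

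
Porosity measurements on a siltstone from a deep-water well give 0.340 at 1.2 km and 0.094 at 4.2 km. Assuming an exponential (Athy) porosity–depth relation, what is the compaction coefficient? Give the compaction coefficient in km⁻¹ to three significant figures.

Athy: φ(d) = φ₀ e^(−βd) ⇒ φ₁/φ₂ = e^{β(d₂−d₁)} ⇒ β = ln(φ₁/φ₂)/(d₂−d₁)
β = ln(0.34/0.094) / (4.2 − 1.2) = ln(3.617) / 3 = 1.2857 / 3 = 0.4286 km⁻¹

0.429 km⁻¹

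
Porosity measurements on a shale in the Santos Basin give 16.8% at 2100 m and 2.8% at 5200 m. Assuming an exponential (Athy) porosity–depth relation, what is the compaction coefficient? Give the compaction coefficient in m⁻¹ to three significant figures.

0.000578 m⁻¹

Working in km (1 km = 1000 m; k in km⁻¹ = k in m⁻¹ × 1000):
Athy: φ(z) = φ₀ e^(−kz) ⇒ φ₁/φ₂ = e^{k(z₂−z₁)} ⇒ k = ln(φ₁/φ₂)/(z₂−z₁)
k = ln(0.168/0.028) / (5.2 − 2.1) = ln(6) / 3.1 = 1.7918 / 3.1 = 0.578 km⁻¹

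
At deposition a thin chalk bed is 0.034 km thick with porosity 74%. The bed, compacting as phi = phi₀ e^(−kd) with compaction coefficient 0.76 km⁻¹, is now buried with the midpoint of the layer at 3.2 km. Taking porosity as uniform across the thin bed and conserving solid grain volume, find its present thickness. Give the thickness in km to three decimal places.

Porosity at 3.2 km: phi = 0.74·exp(−0.76×3.2) = 0.0650
Solid-volume conservation: h(1−phi) = h₀(1−phi₀) ⇒ h = h₀·(1−phi₀)/(1−phi)
h = 0.034 × (1 − 0.74)/(1 − 0.0650) = 0.034 × 0.2781 = 0.0095 km

0.009 km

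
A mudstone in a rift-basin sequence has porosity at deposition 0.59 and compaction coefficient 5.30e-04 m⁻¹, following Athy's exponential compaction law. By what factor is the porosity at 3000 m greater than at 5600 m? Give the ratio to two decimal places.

Working in km (1 km = 1000 m; k in km⁻¹ = k in m⁻¹ × 1000):
φ(Z₁)/φ(Z₂) = e^(−k·Z₁)/e^(−k·Z₂) = e^{k(Z₂−Z₁)}
= exp(0.53 × 2.6) = exp(1.378) = 3.9670

3.97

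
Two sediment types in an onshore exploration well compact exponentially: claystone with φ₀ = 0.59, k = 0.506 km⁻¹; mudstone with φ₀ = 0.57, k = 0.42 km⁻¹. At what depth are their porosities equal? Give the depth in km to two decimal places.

0.40 km

Set φ₀ₐ e^(−kₐz) = φ₀ᵦ e^(−kᵦz) ⇒ ln(φ₀ₐ/φ₀ᵦ) = (kₐ − kᵦ)·z
z = ln(0.59/0.57) / (0.506 − 0.42) = 0.0345 / 0.086 = 0.401 km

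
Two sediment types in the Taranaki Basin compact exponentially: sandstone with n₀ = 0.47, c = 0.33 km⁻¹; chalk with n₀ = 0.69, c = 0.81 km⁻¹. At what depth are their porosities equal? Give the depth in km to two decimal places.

Set n₀ₐ e^(−cₐd) = n₀ᵦ e^(−cᵦd) ⇒ ln(n₀ₐ/n₀ᵦ) = (cₐ − cᵦ)·d
d = ln(0.47/0.69) / (0.33 − 0.81) = -0.3840 / -0.48 = 0.800 km

0.80 km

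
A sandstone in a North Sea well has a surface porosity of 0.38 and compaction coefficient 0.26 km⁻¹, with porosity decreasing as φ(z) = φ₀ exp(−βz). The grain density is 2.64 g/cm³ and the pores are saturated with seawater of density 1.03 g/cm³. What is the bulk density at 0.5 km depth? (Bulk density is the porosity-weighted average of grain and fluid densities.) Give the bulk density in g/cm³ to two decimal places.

Porosity at depth: φ = 0.38·exp(−0.26×0.5) = 0.38×0.8781 = 0.3337
Bulk density: ρ_b = (1−φ)ρ_g + φ·ρ_f = 0.6663×2.64 + 0.3337×1.03
       = 1.759 + 0.344 = 2.103 g/cm³

2.10 g/cm³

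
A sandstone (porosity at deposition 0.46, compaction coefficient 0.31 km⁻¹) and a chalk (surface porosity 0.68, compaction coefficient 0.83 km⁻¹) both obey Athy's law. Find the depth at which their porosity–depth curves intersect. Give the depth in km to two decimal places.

Set phi₀ₐ e^(−βₐd) = phi₀ᵦ e^(−βᵦd) ⇒ ln(phi₀ₐ/phi₀ᵦ) = (βₐ − βᵦ)·d
d = ln(0.46/0.68) / (0.31 − 0.83) = -0.3909 / -0.52 = 0.752 km

0.75 km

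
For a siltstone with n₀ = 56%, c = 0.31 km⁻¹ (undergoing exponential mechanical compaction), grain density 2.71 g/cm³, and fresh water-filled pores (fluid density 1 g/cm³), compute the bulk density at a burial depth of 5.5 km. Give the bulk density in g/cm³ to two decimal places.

Porosity at depth: n = 0.56·exp(−0.31×5.5) = 0.56×0.1818 = 0.1018
Bulk density: ρ_b = (1−n)ρ_g + n·ρ_f = 0.8982×2.71 + 0.1018×1
       = 2.434 + 0.102 = 2.536 g/cm³

2.54 g/cm³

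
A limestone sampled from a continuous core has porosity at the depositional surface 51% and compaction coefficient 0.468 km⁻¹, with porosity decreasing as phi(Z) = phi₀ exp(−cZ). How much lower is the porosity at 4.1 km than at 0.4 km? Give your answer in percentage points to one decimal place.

34.8 percentage points

phi(0.4) = 0.51·e^(−0.468×0.4) = 0.4229
phi(4.1) = 0.51·e^(−0.468×4.1) = 0.0749
Δphi = 0.4229 − 0.0749 = 0.3481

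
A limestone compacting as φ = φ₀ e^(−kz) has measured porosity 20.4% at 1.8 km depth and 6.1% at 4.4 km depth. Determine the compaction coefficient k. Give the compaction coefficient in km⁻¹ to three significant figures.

0.464 km⁻¹

Athy: φ(z) = φ₀ e^(−kz) ⇒ φ₁/φ₂ = e^{k(z₂−z₁)} ⇒ k = ln(φ₁/φ₂)/(z₂−z₁)
k = ln(0.204/0.061) / (4.4 − 1.8) = ln(3.344) / 2.6 = 1.2072 / 2.6 = 0.4643 km⁻¹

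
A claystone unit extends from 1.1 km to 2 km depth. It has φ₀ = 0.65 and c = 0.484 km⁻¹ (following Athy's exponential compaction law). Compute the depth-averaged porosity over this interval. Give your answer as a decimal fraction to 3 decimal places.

0.309

⟨φ⟩ = (1/(d₂−d₁)) ∫ φ₀ e^(−cd) dd = φ₀·(e^(−c·d₁) − e^(−c·d₂)) / (c·(d₂−d₁))
e^(−0.484×1.1) = 0.5872; e^(−0.484×2) = 0.3798
⟨φ⟩ = 0.65 × (0.5872 − 0.3798) / (0.484 × 0.9) = 0.65 × 0.4760 = 0.3094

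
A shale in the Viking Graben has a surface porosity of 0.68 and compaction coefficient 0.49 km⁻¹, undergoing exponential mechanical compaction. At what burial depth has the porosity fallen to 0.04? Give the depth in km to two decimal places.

Invert Athy's law: Z = ln(n₀/n) / β
Z = ln(0.68/0.04) / 0.49 = ln(17) / 0.49 = 2.8332 / 0.49 = 5.782 km

5.78 km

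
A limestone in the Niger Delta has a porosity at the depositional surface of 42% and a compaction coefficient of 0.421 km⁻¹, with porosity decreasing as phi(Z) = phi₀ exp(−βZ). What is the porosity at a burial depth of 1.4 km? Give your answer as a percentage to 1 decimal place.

phi = phi₀·exp(−β·Z) = 0.42 × exp(−0.421 × 1.4) = 0.42 × exp(−0.5894)
  = 0.42 × 0.5547 = 0.2330

23.3%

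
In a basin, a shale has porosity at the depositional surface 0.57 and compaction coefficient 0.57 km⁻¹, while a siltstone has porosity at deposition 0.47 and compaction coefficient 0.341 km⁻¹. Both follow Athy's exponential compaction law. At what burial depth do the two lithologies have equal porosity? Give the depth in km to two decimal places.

0.84 km

Set phi₀ₐ e^(−βₐd) = phi₀ᵦ e^(−βᵦd) ⇒ ln(phi₀ₐ/phi₀ᵦ) = (βₐ − βᵦ)·d
d = ln(0.57/0.47) / (0.57 − 0.341) = 0.1929 / 0.229 = 0.842 km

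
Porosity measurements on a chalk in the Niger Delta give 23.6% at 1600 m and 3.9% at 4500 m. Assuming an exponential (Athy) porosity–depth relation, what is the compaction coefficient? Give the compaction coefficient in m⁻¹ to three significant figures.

Working in km (1 km = 1000 m; c in km⁻¹ = c in m⁻¹ × 1000):
Athy: n(d) = n₀ e^(−cd) ⇒ n₁/n₂ = e^{c(d₂−d₁)} ⇒ c = ln(n₁/n₂)/(d₂−d₁)
c = ln(0.236/0.039) / (4.5 − 1.6) = ln(6.051) / 2.9 = 1.8003 / 2.9 = 0.6208 km⁻¹

0.000621 m⁻¹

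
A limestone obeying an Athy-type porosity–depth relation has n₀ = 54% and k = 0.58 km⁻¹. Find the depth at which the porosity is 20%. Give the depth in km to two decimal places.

1.71 km

Invert Athy's law: Z = ln(n₀/n) / k
Z = ln(0.54/0.2) / 0.58 = ln(2.7) / 0.58 = 0.9933 / 0.58 = 1.713 km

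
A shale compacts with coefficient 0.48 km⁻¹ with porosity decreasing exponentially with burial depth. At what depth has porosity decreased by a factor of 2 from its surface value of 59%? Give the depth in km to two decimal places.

1.44 km

φ/φ₀ = 1/2 ⇒ exp(−c·z) = 1/2 ⇒ z = ln(2) / c
z = 0.6931 / 0.48 = 1.444 km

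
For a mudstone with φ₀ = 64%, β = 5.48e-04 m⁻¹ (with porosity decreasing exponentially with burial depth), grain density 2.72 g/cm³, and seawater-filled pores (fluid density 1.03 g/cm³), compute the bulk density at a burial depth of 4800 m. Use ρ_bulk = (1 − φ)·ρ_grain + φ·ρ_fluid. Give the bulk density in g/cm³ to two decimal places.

Working in km (1 km = 1000 m; β in km⁻¹ = β in m⁻¹ × 1000):
Porosity at depth: φ = 0.64·exp(−0.548×4.8) = 0.64×0.0720 = 0.0461
Bulk density: ρ_b = (1−φ)ρ_g + φ·ρ_f = 0.9539×2.72 + 0.0461×1.03
       = 2.595 + 0.047 = 2.642 g/cm³

2.64 g/cm³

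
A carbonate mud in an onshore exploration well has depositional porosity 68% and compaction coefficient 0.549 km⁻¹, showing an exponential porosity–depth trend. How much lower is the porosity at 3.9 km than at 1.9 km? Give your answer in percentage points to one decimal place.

16.0 percentage points

n(1.9) = 0.68·e^(−0.549×1.9) = 0.2396
n(3.9) = 0.68·e^(−0.549×3.9) = 0.0799
Δn = 0.2396 − 0.0799 = 0.1597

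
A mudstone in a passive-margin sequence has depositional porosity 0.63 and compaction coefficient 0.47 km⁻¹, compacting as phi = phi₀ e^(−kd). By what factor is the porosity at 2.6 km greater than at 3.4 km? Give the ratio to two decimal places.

1.46

phi(d₁)/phi(d₂) = e^(−k·d₁)/e^(−k·d₂) = e^{k(d₂−d₁)}
= exp(0.47 × 0.8) = exp(0.376) = 1.4564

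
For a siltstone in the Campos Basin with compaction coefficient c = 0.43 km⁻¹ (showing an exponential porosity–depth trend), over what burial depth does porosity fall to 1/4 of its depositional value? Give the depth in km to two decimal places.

phi/phi₀ = 1/4 ⇒ exp(−c·d) = 1/4 ⇒ d = ln(4) / c
d = 1.3863 / 0.43 = 3.224 km

3.22 km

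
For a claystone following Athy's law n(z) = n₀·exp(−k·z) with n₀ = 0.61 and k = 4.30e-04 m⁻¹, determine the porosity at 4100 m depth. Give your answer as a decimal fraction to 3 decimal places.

Working in km (1 km = 1000 m; k in km⁻¹ = k in m⁻¹ × 1000):
n = n₀·exp(−k·z) = 0.61 × exp(−0.43 × 4.1) = 0.61 × exp(−1.763)
  = 0.61 × 0.1715 = 0.1046

0.105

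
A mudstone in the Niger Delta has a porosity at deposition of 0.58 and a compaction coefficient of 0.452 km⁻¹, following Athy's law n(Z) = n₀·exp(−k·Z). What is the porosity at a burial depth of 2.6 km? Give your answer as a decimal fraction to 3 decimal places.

0.179

n = n₀·exp(−k·Z) = 0.58 × exp(−0.452 × 2.6) = 0.58 × exp(−1.175)
  = 0.58 × 0.3088 = 0.1791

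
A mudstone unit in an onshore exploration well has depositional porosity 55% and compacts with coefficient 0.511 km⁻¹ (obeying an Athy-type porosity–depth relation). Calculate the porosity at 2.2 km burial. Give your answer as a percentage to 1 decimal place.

phi = phi₀·exp(−k·Z) = 0.55 × exp(−0.511 × 2.2) = 0.55 × exp(−1.124)
  = 0.55 × 0.3249 = 0.1787

17.9%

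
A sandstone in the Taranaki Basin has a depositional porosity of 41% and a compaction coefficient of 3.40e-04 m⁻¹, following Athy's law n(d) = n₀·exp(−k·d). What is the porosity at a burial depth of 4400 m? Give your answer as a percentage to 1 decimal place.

9.2%

Working in km (1 km = 1000 m; k in km⁻¹ = k in m⁻¹ × 1000):
n = n₀·exp(−k·d) = 0.41 × exp(−0.34 × 4.4) = 0.41 × exp(−1.496)
  = 0.41 × 0.2240 = 0.0919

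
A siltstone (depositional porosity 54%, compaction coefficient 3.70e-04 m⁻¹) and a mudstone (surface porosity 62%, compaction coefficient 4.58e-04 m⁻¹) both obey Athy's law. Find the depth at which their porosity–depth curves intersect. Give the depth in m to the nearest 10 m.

Working in km (1 km = 1000 m; c in km⁻¹ = c in m⁻¹ × 1000):
Set φ₀ₐ e^(−cₐZ) = φ₀ᵦ e^(−cᵦZ) ⇒ ln(φ₀ₐ/φ₀ᵦ) = (cₐ − cᵦ)·Z
Z = ln(0.54/0.62) / (0.37 − 0.458) = -0.1382 / -0.088 = 1.570 km

1570 m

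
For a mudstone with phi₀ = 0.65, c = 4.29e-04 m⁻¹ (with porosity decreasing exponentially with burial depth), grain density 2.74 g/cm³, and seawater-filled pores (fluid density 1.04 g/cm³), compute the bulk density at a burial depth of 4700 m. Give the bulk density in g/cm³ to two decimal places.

Working in km (1 km = 1000 m; c in km⁻¹ = c in m⁻¹ × 1000):
Porosity at depth: phi = 0.65·exp(−0.429×4.7) = 0.65×0.1331 = 0.0865
Bulk density: ρ_b = (1−phi)ρ_g + phi·ρ_f = 0.9135×2.74 + 0.0865×1.04
       = 2.503 + 0.090 = 2.593 g/cm³

2.59 g/cm³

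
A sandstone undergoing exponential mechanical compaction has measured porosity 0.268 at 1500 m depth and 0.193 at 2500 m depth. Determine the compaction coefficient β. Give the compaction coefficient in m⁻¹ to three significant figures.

Working in km (1 km = 1000 m; β in km⁻¹ = β in m⁻¹ × 1000):
Athy: phi(Z) = phi₀ e^(−βZ) ⇒ phi₁/phi₂ = e^{β(Z₂−Z₁)} ⇒ β = ln(phi₁/phi₂)/(Z₂−Z₁)
β = ln(0.268/0.193) / (2.5 − 1.5) = ln(1.389) / 1 = 0.3283 / 1 = 0.3283 km⁻¹

0.000328 m⁻¹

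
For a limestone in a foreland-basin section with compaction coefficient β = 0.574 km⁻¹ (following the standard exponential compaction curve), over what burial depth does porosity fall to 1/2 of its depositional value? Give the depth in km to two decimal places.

1.21 km

phi/phi₀ = 1/2 ⇒ exp(−β·z) = 1/2 ⇒ z = ln(2) / β
z = 0.6931 / 0.574 = 1.208 km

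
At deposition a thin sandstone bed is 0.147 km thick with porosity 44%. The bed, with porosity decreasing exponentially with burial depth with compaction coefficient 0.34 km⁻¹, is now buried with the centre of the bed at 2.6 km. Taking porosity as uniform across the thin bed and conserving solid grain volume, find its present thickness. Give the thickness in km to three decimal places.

Porosity at 2.6 km: phi = 0.44·exp(−0.34×2.6) = 0.1818
Solid-volume conservation: h(1−phi) = h₀(1−phi₀) ⇒ h = h₀·(1−phi₀)/(1−phi)
h = 0.147 × (1 − 0.44)/(1 − 0.1818) = 0.147 × 0.6844 = 0.1006 km

0.101 km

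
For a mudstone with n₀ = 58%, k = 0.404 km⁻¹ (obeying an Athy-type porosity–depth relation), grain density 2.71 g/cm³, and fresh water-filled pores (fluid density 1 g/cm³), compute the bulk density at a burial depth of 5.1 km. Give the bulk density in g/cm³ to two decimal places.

2.58 g/cm³

Porosity at depth: n = 0.58·exp(−0.404×5.1) = 0.58×0.1274 = 0.0739
Bulk density: ρ_b = (1−n)ρ_g + n·ρ_f = 0.9261×2.71 + 0.0739×1
       = 2.510 + 0.074 = 2.584 g/cm³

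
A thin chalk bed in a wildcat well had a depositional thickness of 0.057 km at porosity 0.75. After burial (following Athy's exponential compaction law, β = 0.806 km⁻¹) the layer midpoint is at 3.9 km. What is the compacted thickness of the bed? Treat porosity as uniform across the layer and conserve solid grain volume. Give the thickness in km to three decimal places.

Porosity at 3.9 km: φ = 0.75·exp(−0.806×3.9) = 0.0324
Solid-volume conservation: h(1−φ) = h₀(1−φ₀) ⇒ h = h₀·(1−φ₀)/(1−φ)
h = 0.057 × (1 − 0.75)/(1 − 0.0324) = 0.057 × 0.2584 = 0.0147 km

0.015 km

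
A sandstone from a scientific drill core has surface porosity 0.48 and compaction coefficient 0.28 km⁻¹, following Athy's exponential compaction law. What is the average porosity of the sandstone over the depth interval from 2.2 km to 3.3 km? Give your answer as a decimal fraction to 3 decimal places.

⟨n⟩ = (1/(Z₂−Z₁)) ∫ n₀ e^(−βZ) dZ = n₀·(e^(−β·Z₁) − e^(−β·Z₂)) / (β·(Z₂−Z₁))
e^(−0.28×2.2) = 0.5401; e^(−0.28×3.3) = 0.3969
⟨n⟩ = 0.48 × (0.5401 − 0.3969) / (0.28 × 1.1) = 0.48 × 0.4648 = 0.2231

0.223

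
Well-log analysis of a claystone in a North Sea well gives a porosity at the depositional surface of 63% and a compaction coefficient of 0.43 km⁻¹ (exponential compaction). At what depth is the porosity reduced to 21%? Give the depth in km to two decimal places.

Invert Athy's law: Z = ln(n₀/n) / k
Z = ln(0.63/0.21) / 0.43 = ln(3) / 0.43 = 1.0986 / 0.43 = 2.555 km

2.55 km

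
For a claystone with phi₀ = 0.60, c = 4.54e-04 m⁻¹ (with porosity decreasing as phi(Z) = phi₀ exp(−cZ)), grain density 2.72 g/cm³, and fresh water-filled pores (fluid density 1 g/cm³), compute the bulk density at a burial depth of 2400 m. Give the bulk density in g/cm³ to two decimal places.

2.37 g/cm³

Working in km (1 km = 1000 m; c in km⁻¹ = c in m⁻¹ × 1000):
Porosity at depth: phi = 0.6·exp(−0.454×2.4) = 0.6×0.3364 = 0.2018
Bulk density: ρ_b = (1−phi)ρ_g + phi·ρ_f = 0.7982×2.72 + 0.2018×1
       = 2.171 + 0.202 = 2.373 g/cm³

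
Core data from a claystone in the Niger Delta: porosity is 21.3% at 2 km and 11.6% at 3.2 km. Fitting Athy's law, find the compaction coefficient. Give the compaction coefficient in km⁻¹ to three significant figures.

0.506 km⁻¹

Athy: n(d) = n₀ e^(−kd) ⇒ n₁/n₂ = e^{k(d₂−d₁)} ⇒ k = ln(n₁/n₂)/(d₂−d₁)
k = ln(0.213/0.116) / (3.2 − 2) = ln(1.836) / 1.2 = 0.6077 / 1.2 = 0.5064 km⁻¹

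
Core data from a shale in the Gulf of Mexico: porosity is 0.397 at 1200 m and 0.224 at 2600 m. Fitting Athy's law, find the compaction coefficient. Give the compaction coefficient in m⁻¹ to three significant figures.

0.000409 m⁻¹

Working in km (1 km = 1000 m; β in km⁻¹ = β in m⁻¹ × 1000):
Athy: n(z) = n₀ e^(−βz) ⇒ n₁/n₂ = e^{β(z₂−z₁)} ⇒ β = ln(n₁/n₂)/(z₂−z₁)
β = ln(0.397/0.224) / (2.6 − 1.2) = ln(1.772) / 1.4 = 0.5723 / 1.4 = 0.4088 km⁻¹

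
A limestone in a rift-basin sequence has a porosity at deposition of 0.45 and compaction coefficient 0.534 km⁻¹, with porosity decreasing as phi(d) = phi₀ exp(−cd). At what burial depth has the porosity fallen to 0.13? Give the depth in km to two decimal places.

Invert Athy's law: d = ln(phi₀/phi) / c
d = ln(0.45/0.13) / 0.534 = ln(3.462) / 0.534 = 1.2417 / 0.534 = 2.325 km

2.33 km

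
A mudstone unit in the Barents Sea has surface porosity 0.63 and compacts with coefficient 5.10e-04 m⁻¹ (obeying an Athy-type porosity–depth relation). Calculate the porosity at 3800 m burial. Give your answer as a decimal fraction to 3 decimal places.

0.091

Working in km (1 km = 1000 m; β in km⁻¹ = β in m⁻¹ × 1000):
n = n₀·exp(−β·Z) = 0.63 × exp(−0.51 × 3.8) = 0.63 × exp(−1.938)
  = 0.63 × 0.1440 = 0.0907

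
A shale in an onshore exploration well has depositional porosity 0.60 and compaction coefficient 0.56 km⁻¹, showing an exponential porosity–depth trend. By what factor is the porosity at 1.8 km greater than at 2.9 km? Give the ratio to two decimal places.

1.85

φ(d₁)/φ(d₂) = e^(−k·d₁)/e^(−k·d₂) = e^{k(d₂−d₁)}
= exp(0.56 × 1.1) = exp(0.616) = 1.8515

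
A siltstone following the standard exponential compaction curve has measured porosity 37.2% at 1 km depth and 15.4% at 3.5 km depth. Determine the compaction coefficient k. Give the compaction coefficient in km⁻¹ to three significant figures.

0.353 km⁻¹

Athy: n(Z) = n₀ e^(−kZ) ⇒ n₁/n₂ = e^{k(Z₂−Z₁)} ⇒ k = ln(n₁/n₂)/(Z₂−Z₁)
k = ln(0.372/0.154) / (3.5 − 1) = ln(2.416) / 2.5 = 0.8819 / 2.5 = 0.3528 km⁻¹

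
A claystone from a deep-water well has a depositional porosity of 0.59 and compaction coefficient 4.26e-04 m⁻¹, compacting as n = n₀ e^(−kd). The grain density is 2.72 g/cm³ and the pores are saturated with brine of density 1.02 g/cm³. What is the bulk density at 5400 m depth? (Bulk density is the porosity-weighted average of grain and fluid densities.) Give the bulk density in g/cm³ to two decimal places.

2.62 g/cm³

Working in km (1 km = 1000 m; k in km⁻¹ = k in m⁻¹ × 1000):
Porosity at depth: n = 0.59·exp(−0.426×5.4) = 0.59×0.1002 = 0.0591
Bulk density: ρ_b = (1−n)ρ_g + n·ρ_f = 0.9409×2.72 + 0.0591×1.02
       = 2.559 + 0.060 = 2.619 g/cm³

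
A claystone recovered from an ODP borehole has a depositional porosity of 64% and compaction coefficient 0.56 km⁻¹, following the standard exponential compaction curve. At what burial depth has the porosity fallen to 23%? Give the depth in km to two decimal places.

Invert Athy's law: d = ln(phi₀/phi) / k
d = ln(0.64/0.23) / 0.56 = ln(2.783) / 0.56 = 1.0234 / 0.56 = 1.827 km

1.83 km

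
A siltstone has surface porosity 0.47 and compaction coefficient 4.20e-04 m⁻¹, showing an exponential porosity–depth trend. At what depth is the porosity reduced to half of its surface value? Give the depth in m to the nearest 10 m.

1650 m

Working in km (1 km = 1000 m; k in km⁻¹ = k in m⁻¹ × 1000):
φ/φ₀ = 1/2 ⇒ exp(−k·d) = 1/2 ⇒ d = ln(2) / k
d = 0.6931 / 0.42 = 1.650 km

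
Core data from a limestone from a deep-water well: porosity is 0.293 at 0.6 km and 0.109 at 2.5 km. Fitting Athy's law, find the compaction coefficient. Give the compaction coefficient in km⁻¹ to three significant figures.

Athy: phi(Z) = phi₀ e^(−cZ) ⇒ phi₁/phi₂ = e^{c(Z₂−Z₁)} ⇒ c = ln(phi₁/phi₂)/(Z₂−Z₁)
c = ln(0.293/0.109) / (2.5 − 0.6) = ln(2.688) / 1.9 = 0.9888 / 1.9 = 0.5204 km⁻¹

0.520 km⁻¹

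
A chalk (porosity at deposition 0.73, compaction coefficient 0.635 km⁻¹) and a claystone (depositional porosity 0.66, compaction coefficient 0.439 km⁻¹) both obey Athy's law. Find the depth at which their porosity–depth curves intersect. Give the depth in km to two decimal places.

0.51 km

Set n₀ₐ e^(−βₐz) = n₀ᵦ e^(−βᵦz) ⇒ ln(n₀ₐ/n₀ᵦ) = (βₐ − βᵦ)·z
z = ln(0.73/0.66) / (0.635 − 0.439) = 0.1008 / 0.196 = 0.514 km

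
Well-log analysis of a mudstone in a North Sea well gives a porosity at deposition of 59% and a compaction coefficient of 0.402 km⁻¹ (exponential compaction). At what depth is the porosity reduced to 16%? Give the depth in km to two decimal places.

3.25 km

Invert Athy's law: z = ln(n₀/n) / c
z = ln(0.59/0.16) / 0.402 = ln(3.687) / 0.402 = 1.3049 / 0.402 = 3.246 km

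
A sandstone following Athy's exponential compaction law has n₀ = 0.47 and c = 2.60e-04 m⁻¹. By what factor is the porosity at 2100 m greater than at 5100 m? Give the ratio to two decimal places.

2.18

Working in km (1 km = 1000 m; c in km⁻¹ = c in m⁻¹ × 1000):
n(Z₁)/n(Z₂) = e^(−c·Z₁)/e^(−c·Z₂) = e^{c(Z₂−Z₁)}
= exp(0.26 × 3) = exp(0.78) = 2.1815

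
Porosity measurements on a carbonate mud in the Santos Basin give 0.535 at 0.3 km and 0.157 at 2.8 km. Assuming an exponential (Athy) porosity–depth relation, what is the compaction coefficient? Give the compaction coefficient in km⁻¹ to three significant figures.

Athy: φ(d) = φ₀ e^(−kd) ⇒ φ₁/φ₂ = e^{k(d₂−d₁)} ⇒ k = ln(φ₁/φ₂)/(d₂−d₁)
k = ln(0.535/0.157) / (2.8 − 0.3) = ln(3.408) / 2.5 = 1.2260 / 2.5 = 0.4904 km⁻¹

0.490 km⁻¹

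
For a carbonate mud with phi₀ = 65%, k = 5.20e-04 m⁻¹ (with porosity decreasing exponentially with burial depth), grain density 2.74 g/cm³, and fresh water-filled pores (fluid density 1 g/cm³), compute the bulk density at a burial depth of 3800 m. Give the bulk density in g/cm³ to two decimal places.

2.58 g/cm³

Working in km (1 km = 1000 m; k in km⁻¹ = k in m⁻¹ × 1000):
Porosity at depth: phi = 0.65·exp(−0.52×3.8) = 0.65×0.1386 = 0.0901
Bulk density: ρ_b = (1−phi)ρ_g + phi·ρ_f = 0.9099×2.74 + 0.0901×1
       = 2.493 + 0.090 = 2.583 g/cm³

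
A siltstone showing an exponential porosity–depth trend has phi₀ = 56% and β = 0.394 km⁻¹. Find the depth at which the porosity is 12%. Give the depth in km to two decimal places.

3.91 km

Invert Athy's law: d = ln(phi₀/phi) / β
d = ln(0.56/0.12) / 0.394 = ln(4.667) / 0.394 = 1.5404 / 0.394 = 3.910 km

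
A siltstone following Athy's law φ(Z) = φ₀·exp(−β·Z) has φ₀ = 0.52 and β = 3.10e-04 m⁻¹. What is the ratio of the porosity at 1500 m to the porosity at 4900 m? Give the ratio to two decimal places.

2.87

Working in km (1 km = 1000 m; β in km⁻¹ = β in m⁻¹ × 1000):
φ(Z₁)/φ(Z₂) = e^(−β·Z₁)/e^(−β·Z₂) = e^{β(Z₂−Z₁)}
= exp(0.31 × 3.4) = exp(1.054) = 2.8691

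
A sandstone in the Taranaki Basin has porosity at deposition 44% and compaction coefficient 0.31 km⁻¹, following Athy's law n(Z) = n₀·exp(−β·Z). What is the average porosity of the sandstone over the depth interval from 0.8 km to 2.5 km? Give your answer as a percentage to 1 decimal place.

26.7%

⟨n⟩ = (1/(Z₂−Z₁)) ∫ n₀ e^(−βZ) dZ = n₀·(e^(−β·Z₁) − e^(−β·Z₂)) / (β·(Z₂−Z₁))
e^(−0.31×0.8) = 0.7804; e^(−0.31×2.5) = 0.4607
⟨n⟩ = 0.44 × (0.7804 − 0.4607) / (0.31 × 1.7) = 0.44 × 0.6066 = 0.2669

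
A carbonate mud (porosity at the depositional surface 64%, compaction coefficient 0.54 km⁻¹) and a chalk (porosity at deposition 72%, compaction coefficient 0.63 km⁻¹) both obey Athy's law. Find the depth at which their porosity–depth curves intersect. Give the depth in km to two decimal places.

1.31 km

Set phi₀ₐ e^(−cₐz) = phi₀ᵦ e^(−cᵦz) ⇒ ln(phi₀ₐ/phi₀ᵦ) = (cₐ − cᵦ)·z
z = ln(0.64/0.72) / (0.54 − 0.63) = -0.1178 / -0.09 = 1.309 km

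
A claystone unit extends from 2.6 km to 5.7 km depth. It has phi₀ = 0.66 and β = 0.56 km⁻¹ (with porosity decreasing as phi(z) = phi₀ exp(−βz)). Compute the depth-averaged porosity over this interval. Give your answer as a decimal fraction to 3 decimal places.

⟨phi⟩ = (1/(z₂−z₁)) ∫ phi₀ e^(−βz) dz = phi₀·(e^(−β·z₁) − e^(−β·z₂)) / (β·(z₂−z₁))
e^(−0.56×2.6) = 0.2332; e^(−0.56×5.7) = 0.0411
⟨phi⟩ = 0.66 × (0.2332 − 0.0411) / (0.56 × 3.1) = 0.66 × 0.1106 = 0.0730

0.073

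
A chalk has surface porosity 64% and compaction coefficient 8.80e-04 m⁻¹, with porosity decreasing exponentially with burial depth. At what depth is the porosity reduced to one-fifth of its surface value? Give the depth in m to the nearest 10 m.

1830 m

Working in km (1 km = 1000 m; β in km⁻¹ = β in m⁻¹ × 1000):
φ/φ₀ = 1/5 ⇒ exp(−β·d) = 1/5 ⇒ d = ln(5) / β
d = 1.6094 / 0.88 = 1.829 km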